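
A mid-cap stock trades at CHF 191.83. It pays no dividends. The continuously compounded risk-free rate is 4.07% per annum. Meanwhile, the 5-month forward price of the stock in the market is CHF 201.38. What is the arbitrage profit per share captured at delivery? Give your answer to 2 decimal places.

CHF 6.27 per share

Fair forward: F* = S·e^(carry·T), with carry = r = 0.0407
F* = 191.83 · e^(0.0407 × 5/12) = 191.83 · e^0.016958 = 191.83 × 1.017103 = CHF 195.1109
Market CHF 201.38 > fair CHF 195.1109: forward overpriced → cash-and-carry (buy spot, short the forward).
At maturity, profit = |F_mkt − F*| = |201.38 − 195.1109| = CHF 6.27 per share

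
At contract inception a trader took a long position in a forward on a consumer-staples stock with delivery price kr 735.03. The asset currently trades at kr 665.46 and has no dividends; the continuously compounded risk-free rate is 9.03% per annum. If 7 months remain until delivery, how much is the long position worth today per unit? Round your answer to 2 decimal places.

-kr 31.85

Current fair forward for the remaining 7 months: F = S·e^(r·T), r = 0.0903
F = 665.46 · e^(0.0903 × 7/12) = 665.46 × 1.054087 = 701.4527
Value of long forward = (F − K)·e^(−rT) = (701.4527 − 735.03) · e^(−0.0903·7/12)
= -33.5773 × 0.948688 = -31.85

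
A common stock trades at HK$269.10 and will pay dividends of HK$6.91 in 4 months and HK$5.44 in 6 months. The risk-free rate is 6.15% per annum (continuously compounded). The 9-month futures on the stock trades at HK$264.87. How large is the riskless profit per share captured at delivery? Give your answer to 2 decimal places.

PV(dividends) I = 6.91·e^(−0.0615·4/12) + 5.44·e^(−0.0615·6/12) = 12.0451
Fair futures F* = (S − I)·e^(rT) = (269.10 − 12.0451)·e^0.046125 = 257.0549 × 1.047205 = 269.1892
Market HK$264.87 < fair 269.1892: forward underpriced → reverse cash-and-carry (short the stock, invest proceeds at r, pay the dividends, go long the forward).
Profit at T = |F_mkt − F*| = |264.87 − 269.1892| = HK$4.32 per share

HK$4.32 per share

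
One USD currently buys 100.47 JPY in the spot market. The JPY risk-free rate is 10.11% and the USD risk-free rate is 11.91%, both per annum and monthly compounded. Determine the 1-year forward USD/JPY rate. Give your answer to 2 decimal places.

98.69

By covered interest parity, F = S · (1+r_JPY/12)^(12T) / (1+r_USD/12)^(12T)
= 100.47 × 1.105919 / 1.125821 = 100.47 × 0.982322
F = 98.69 JPY per USD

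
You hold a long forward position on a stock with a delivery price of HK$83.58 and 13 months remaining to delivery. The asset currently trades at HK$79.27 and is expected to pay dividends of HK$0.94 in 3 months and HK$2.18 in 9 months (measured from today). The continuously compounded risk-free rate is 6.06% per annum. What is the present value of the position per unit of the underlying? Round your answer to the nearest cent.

PV(remaining dividends) I = 0.94·e^(−0.0606·3/12) + 2.18·e^(−0.0606·9/12) = 3.0090
Current forward F = (S − I)·e^(rT) = (79.27 − 3.0090)·e^(0.0606·13/12) = 76.2610 × 1.067853 = 81.4355
Value (long) = (F − K)·e^(−rT) = (81.4355 − 83.58) × 0.936459 = -2.0082
Value = -HK$2.01

-HK$2.01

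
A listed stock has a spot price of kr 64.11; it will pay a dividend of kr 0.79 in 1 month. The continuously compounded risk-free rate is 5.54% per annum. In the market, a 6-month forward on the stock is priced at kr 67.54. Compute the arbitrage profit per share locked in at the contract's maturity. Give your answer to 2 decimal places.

PV(dividends) I = 0.79·e^(−0.0554·1/12) = 0.7864
Fair forward F* = (S − I)·e^(rT) = (64.11 − 0.7864)·e^0.027700 = 63.3236 × 1.028087 = 65.1022
Market kr 67.54 > fair 65.1022: forward overpriced → cash-and-carry (borrow at r, buy the stock and collect the dividends, short the forward).
Profit at T = |F_mkt − F*| = |67.54 − 65.1022| = kr 2.44 per share

kr 2.44 per share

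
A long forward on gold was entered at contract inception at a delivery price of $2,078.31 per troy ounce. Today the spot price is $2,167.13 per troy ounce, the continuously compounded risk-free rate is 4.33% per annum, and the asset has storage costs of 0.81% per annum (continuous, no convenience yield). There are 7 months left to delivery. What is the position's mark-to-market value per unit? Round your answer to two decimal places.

Current fair forward for the remaining 7 months: F = S·e^((r + u)·T), (r + u) = 0.0433 + 0.0081 = 0.0514
F = 2167.13 · e^(0.0514 × 7/12) = 2167.13 × 1.03043736 = 2233.0917
Value of long forward = (F − K)·e^(−rT) = (2233.0917 − 2078.31) · e^(−0.0433·7/12)
= 154.7817 × 0.97505799 = 150.92

$150.92 per troy ounce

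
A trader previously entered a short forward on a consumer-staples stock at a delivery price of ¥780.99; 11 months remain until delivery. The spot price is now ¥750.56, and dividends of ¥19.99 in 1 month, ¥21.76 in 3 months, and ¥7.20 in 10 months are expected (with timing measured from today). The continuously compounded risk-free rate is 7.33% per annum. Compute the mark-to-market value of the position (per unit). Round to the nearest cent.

PV(remaining dividends) I = 19.99·e^(−0.0733·1/12) + 21.76·e^(−0.0733·3/12) + 7.20·e^(−0.0733·10/12) = 48.0065
Current forward F = (S − I)·e^(rT) = (750.56 − 48.0065)·e^(0.0733·11/12) = 702.5535 × 1.069500 = 751.3810
Value (long) = (F − K)·e^(−rT) = (751.3810 − 780.99) × 0.935016 = -27.6849
Short position value = −(long value) = ¥27.68

¥27.68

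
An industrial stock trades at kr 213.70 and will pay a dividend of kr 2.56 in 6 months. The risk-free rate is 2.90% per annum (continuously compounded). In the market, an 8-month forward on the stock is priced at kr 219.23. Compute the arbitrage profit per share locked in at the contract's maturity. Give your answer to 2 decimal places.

PV(dividends) I = 2.56·e^(−0.0290·6/12) = 2.5231
Fair forward F* = (S − I)·e^(rT) = (213.70 − 2.5231)·e^0.019333 = 211.1769 × 1.019521 = 215.2993
Market kr 219.23 > fair 215.2993: forward overpriced → cash-and-carry (borrow at r, buy the stock and collect the dividends, short the forward).
Profit at T = |F_mkt − F*| = |219.23 − 215.2993| = kr 3.93 per share

kr 3.93 per share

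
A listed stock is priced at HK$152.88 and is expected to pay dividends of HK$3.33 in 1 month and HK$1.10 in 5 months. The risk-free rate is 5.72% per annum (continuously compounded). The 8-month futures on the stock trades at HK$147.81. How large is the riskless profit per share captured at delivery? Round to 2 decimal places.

PV(dividends) I = 3.33·e^(−0.0572·1/12) + 1.10·e^(−0.0572·5/12) = 4.3883
Fair futures F* = (S − I)·e^(rT) = (152.88 − 4.3883)·e^0.038133 = 148.4917 × 1.038869 = 154.2634
Market HK$147.81 < fair 154.2634: forward underpriced → reverse cash-and-carry (short the stock, invest proceeds at r, pay the dividends, go long the forward).
Profit at T = |F_mkt − F*| = |147.81 − 154.2634| = HK$6.45 per share

HK$6.45 per share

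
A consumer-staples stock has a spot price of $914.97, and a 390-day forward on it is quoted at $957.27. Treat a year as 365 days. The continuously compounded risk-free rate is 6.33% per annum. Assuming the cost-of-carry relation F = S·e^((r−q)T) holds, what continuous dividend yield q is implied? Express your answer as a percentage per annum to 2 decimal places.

2.10%

From F = S·e^((r−q)T): (r − q) = ln(F/S)/T
ln(957.27/914.97) = ln(1.046231) = 0.045194
(r − q) = 0.045194 / (390/365) = 0.042297
q = r − ln(F/S)/T = 0.0633 − 0.042297 = 0.021003
q = 2.10%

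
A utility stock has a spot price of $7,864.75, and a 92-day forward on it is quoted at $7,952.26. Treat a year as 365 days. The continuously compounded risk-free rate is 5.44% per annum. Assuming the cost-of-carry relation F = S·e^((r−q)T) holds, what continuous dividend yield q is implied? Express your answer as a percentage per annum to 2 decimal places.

1.05%

From F = S·e^((r−q)T): (r − q) = ln(F/S)/T
ln(7952.26/7864.75) = ln(1.011127) = 0.011066
(r − q) = 0.011066 / (92/365) = 0.043903
q = r − ln(F/S)/T = 0.0544 − 0.043903 = 0.010497
q = 1.05%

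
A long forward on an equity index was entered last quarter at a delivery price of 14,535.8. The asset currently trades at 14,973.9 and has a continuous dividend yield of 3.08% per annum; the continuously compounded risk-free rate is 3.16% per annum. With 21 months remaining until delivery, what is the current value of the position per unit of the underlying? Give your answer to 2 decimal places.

Current fair forward for the remaining 21 months: F = S·e^((r − q)·T), (r − q) = 0.0316 − 0.0308 = 0.0008
F = 14973.9 · e^(0.0008 × 21/12) = 14973.9 × 1.00140098 = 14994.8781
Value of long forward = (F − K)·e^(−rT) = (14994.8781 − 14535.8) · e^(−0.0316·21/12)
= 459.0781 × 0.94620124 = 434.38

434.38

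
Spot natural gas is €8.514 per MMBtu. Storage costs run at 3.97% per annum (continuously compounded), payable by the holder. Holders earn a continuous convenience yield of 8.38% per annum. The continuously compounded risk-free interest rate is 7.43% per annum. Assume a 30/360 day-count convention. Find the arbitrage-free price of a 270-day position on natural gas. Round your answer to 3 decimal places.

Net carry = r + u − y = 0.0743 + 0.0397 − 0.0838 = 0.0302
F = S·e^((r+u−y)T) = 8.514 · e^(0.0302 × 270/360) = 8.514 · e^0.022650
= 8.514 × 1.022908 = €8.709 per MMBtu

€8.709 per MMBtu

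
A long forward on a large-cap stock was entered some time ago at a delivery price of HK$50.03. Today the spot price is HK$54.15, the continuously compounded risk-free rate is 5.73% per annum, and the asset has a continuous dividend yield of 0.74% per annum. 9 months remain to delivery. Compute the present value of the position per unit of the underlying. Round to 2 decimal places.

Current fair forward for the remaining 9 months: F = S·e^((r − q)·T), (r − q) = 0.0573 − 0.0074 = 0.0499
F = 54.15 · e^(0.0499 × 9/12) = 54.15 × 1.038134 = 56.2150
Value of long forward = (F − K)·e^(−rT) = (56.2150 − 50.03) · e^(−0.0573·9/12)
= 6.1850 × 0.957935 = 5.92

HK$5.92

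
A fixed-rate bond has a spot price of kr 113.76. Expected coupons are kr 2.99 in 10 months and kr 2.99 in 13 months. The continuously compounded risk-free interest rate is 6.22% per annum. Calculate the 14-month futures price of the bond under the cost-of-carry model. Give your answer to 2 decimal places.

kr 116.26

PV(coupons) I = 2.99·e^(−0.0622·10/12) + 2.99·e^(−0.0622·13/12)
I = 2.8390 + 2.7952 = 5.6342
F = (S − I)·e^(rT) = (113.76 − 5.6342) · e^(0.0622·14/12)
= 108.1258 · e^0.072567 = 108.1258 × 1.075265 = kr 116.26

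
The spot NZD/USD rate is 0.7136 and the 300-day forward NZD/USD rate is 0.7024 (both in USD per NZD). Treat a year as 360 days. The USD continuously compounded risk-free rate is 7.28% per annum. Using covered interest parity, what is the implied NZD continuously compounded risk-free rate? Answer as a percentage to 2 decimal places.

F = S·e^((r_USD − r_NZD)T) ⇒ r_NZD = r_USD − ln(F/S)/T
ln(0.7024/0.7136) = -0.015820; /(300/360) = -0.018984
r_NZD = 0.0728 + 0.018984 = 0.091784
r_NZD = 9.18%

9.18%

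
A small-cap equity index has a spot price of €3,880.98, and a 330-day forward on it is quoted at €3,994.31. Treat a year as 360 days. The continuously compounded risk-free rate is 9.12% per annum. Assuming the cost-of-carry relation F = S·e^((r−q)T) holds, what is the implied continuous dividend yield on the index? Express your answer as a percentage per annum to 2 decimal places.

5.98%

From F = S·e^((r−q)T): (r − q) = ln(F/S)/T
ln(3994.31/3880.98) = ln(1.029201) = 0.028783
(r − q) = 0.028783 / (330/360) = 0.031400
q = r − ln(F/S)/T = 0.0912 − 0.031400 = 0.059800
q = 5.98%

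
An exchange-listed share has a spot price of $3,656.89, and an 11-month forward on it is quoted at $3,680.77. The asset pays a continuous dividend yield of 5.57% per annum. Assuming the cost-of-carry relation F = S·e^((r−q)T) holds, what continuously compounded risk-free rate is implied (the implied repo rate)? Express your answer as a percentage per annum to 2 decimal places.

From F = S·e^((r−q)T): (r − q) = ln(F/S)/T
ln(3680.77/3656.89) = ln(1.006530) = 0.006509
(r − q) = 0.006509 / (11/12) = 0.007101
r = ln(F/S)/T + q = 0.007101 + 0.0557 = 0.062801
r = 6.28%

6.28%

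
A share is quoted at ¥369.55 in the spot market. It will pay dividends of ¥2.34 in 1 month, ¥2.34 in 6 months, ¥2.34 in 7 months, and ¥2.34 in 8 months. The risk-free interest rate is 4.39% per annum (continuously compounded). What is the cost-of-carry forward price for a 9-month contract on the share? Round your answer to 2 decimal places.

PV(dividends) I = 2.34·e^(−0.0439·1/12) + 2.34·e^(−0.0439·6/12) + 2.34·e^(−0.0439·7/12) + 2.34·e^(−0.0439·8/12)
I = 2.3315 + 2.2892 + 2.2808 + 2.2725 = 9.1740
F = (S − I)·e^(rT) = (369.55 − 9.1740) · e^(0.0439·9/12)
= 360.3760 · e^0.032925 = 360.3760 × 1.033473 = ¥372.44

¥372.44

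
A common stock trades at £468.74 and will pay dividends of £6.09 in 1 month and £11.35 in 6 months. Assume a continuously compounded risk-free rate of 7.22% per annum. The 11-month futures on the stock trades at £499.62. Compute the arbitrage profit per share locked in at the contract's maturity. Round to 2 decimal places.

£16.97 per share

PV(dividends) I = 6.09·e^(−0.0722·1/12) + 11.35·e^(−0.0722·6/12) = 17.0010
Fair futures F* = (S − I)·e^(rT) = (468.74 − 17.0010)·e^0.066183 = 451.7390 × 1.068422 = 482.6479
Market £499.62 > fair 482.6479: forward overpriced → cash-and-carry (borrow at r, buy the stock and collect the dividends, short the forward).
Profit at T = |F_mkt − F*| = |499.62 − 482.6479| = £16.97 per share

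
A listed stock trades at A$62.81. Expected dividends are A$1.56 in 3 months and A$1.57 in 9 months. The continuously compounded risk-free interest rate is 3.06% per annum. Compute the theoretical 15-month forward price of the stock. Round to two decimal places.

PV(dividends) I = 1.56·e^(−0.0306·3/12) + 1.57·e^(−0.0306·9/12)
I = 1.5481 + 1.5344 = 3.0825
F = (S − I)·e^(rT) = (62.81 − 3.0825) · e^(0.0306·15/12)
= 59.7275 · e^0.038250 = 59.7275 × 1.038991 = A$62.06

A$62.06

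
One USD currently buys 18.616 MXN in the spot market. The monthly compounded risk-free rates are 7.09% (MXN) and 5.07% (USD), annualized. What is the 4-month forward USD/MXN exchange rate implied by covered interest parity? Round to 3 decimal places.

18.741

By covered interest parity, F = S · (1+r_MXN/12)^(12T) / (1+r_USD/12)^(12T)
= 18.616 × 1.023844 / 1.017007 = 18.616 × 1.006723
F = 18.741 MXN per USD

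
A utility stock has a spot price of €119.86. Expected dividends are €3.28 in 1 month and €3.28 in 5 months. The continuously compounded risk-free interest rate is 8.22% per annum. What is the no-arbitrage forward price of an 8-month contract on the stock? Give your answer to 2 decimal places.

€119.82

PV(dividends) I = 3.28·e^(−0.0822·1/12) + 3.28·e^(−0.0822·5/12)
I = 3.2576 + 3.1696 = 6.4272
F = (S − I)·e^(rT) = (119.86 − 6.4272) · e^(0.0822·8/12)
= 113.4328 · e^0.054800 = 113.4328 × 1.056329 = €119.82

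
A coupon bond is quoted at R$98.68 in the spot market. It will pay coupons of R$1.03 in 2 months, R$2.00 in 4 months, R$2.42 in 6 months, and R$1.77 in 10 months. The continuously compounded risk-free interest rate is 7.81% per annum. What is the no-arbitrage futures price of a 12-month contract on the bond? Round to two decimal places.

PV(coupons) I = 1.03·e^(−0.0781·2/12) + 2.00·e^(−0.0781·4/12) + 2.42·e^(−0.0781·6/12) + 1.77·e^(−0.0781·10/12)
I = 1.0167 + 1.9486 + 2.3273 + 1.6585 = 6.9511
F = (S − I)·e^(rT) = (98.68 − 6.9511) · e^(0.0781·12/12)
= 91.7289 · e^0.078100 = 91.7289 × 1.081231 = R$99.18

R$99.18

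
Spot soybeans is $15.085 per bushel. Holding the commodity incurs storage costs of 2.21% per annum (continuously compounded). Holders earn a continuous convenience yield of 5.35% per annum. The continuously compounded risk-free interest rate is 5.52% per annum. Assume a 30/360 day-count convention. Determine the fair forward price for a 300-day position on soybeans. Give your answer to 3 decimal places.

Net carry = r + u − y = 0.0552 + 0.0221 − 0.0535 = 0.0238
F = S·e^((r+u−y)T) = 15.085 · e^(0.0238 × 300/360) = 15.085 · e^0.019833
= 15.085 × 1.020031 = $15.387 per bushel

$15.387 per bushel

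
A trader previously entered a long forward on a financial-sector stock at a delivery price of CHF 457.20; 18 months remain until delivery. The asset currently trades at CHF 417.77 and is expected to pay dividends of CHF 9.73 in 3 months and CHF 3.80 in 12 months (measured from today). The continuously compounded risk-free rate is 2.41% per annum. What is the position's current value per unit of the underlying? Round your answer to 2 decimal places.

PV(remaining dividends) I = 9.73·e^(−0.0241·3/12) + 3.80·e^(−0.0241·12/12) = 13.3811
Current forward F = (S − I)·e^(rT) = (417.77 − 13.3811)·e^(0.0241·18/12) = 404.3889 × 1.036811 = 419.2749
Value (long) = (F − K)·e^(−rT) = (419.2749 − 457.20) × 0.964496 = -36.5786
Value = -CHF 36.58

-CHF 36.58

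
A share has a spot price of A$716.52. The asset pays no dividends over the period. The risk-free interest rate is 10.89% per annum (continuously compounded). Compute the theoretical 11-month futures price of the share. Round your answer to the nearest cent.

A$791.74

F = S·e^(rT) = 716.52 · e^(0.1089 × 11/12)
= 716.52 · e^0.099825 = 716.52 × 1.104978
F = A$791.74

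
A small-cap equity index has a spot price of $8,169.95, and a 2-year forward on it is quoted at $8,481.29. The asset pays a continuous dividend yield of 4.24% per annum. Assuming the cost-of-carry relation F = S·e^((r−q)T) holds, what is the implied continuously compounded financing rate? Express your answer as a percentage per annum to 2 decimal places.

6.11%

From F = S·e^((r−q)T): (r − q) = ln(F/S)/T
ln(8481.29/8169.95) = ln(1.038108) = 0.037400
(r − q) = 0.037400 / (2) = 0.018700
r = ln(F/S)/T + q = 0.018700 + 0.0424 = 0.061100
r = 6.11%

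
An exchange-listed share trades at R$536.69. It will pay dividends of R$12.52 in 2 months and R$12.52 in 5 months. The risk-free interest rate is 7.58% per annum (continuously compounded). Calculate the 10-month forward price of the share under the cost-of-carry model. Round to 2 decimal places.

R$545.59

PV(dividends) I = 12.52·e^(−0.0758·2/12) + 12.52·e^(−0.0758·5/12)
I = 12.3628 + 12.1308 = 24.4936
F = (S − I)·e^(rT) = (536.69 − 24.4936) · e^(0.0758·10/12)
= 512.1964 · e^0.063167 = 512.1964 × 1.065205 = R$545.59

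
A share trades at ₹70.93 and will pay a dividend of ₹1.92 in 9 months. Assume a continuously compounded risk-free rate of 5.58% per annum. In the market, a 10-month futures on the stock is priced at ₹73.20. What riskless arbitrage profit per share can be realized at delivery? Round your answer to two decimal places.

PV(dividends) I = 1.92·e^(−0.0558·9/12) = 1.8413
Fair futures F* = (S − I)·e^(rT) = (70.93 − 1.8413)·e^0.046500 = 69.0887 × 1.047598 = 72.3772
Market ₹73.20 > fair 72.3772: forward overpriced → cash-and-carry (borrow at r, buy the stock and collect the dividends, short the forward).
Profit at T = |F_mkt − F*| = |73.20 − 72.3772| = ₹0.82 per share

₹0.82 per share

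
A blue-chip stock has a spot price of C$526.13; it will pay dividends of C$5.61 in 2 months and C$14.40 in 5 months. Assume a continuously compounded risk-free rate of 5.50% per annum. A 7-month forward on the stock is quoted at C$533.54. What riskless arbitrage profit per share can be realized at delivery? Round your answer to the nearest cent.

PV(dividends) I = 5.61·e^(−0.0550·2/12) + 14.40·e^(−0.0550·5/12) = 19.6326
Fair forward F* = (S − I)·e^(rT) = (526.13 − 19.6326)·e^0.032083 = 506.4974 × 1.032603 = 523.0107
Market C$533.54 > fair 523.0107: forward overpriced → cash-and-carry (borrow at r, buy the stock and collect the dividends, short the forward).
Profit at T = |F_mkt − F*| = |533.54 − 523.0107| = C$10.53 per share

C$10.53 per share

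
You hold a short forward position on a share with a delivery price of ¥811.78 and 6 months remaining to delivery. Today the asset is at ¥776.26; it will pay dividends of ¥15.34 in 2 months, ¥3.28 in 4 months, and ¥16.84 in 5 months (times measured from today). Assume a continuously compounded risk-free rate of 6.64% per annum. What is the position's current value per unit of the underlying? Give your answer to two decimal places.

¥43.77

PV(remaining dividends) I = 15.34·e^(−0.0664·2/12) + 3.28·e^(−0.0664·4/12) + 16.84·e^(−0.0664·5/12) = 34.7599
Current forward F = (S − I)·e^(rT) = (776.26 − 34.7599)·e^(0.0664·6/12) = 741.5001 × 1.033757 = 766.5309
Value (long) = (F − K)·e^(−rT) = (766.5309 − 811.78) × 0.967345 = -43.7715
Short position value = −(long value) = ¥43.77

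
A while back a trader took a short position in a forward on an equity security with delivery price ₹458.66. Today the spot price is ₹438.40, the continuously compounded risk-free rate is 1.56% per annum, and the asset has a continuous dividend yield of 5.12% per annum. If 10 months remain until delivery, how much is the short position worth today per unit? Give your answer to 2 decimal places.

₹32.65

Current fair forward for the remaining 10 months: F = S·e^((r − q)·T), (r − q) = 0.0156 − 0.0512 = -0.0356
F = 438.40 · e^(-0.0356 × 10/12) = 438.40 × 0.970769 = 425.5851
Value of long forward = (F − K)·e^(−rT) = (425.5851 − 458.66) · e^(−0.0156·10/12)
= -33.0749 × 0.987084 = -32.65
Short position value = −(long value) = ₹32.65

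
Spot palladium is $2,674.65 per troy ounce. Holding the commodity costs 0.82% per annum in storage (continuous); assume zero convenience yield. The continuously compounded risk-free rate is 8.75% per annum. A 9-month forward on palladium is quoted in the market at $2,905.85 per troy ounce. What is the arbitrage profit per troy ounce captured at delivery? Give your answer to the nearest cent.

$32.17 per troy ounce

Fair forward: F* = S·e^(carry·T), with carry = (r + u) = 0.0875 + 0.0082 = 0.0957
F* = 2674.65 · e^(0.0957 × 9/12) = 2674.65 · e^0.07177500 = 2674.65 × 1.07441357 = $2873.6803
Market $2905.85 > fair $2873.6803: forward overpriced → cash-and-carry (buy spot, short the forward).
At maturity, profit = |F_mkt − F*| = |2905.85 − 2873.6803| = $32.17 per troy ounce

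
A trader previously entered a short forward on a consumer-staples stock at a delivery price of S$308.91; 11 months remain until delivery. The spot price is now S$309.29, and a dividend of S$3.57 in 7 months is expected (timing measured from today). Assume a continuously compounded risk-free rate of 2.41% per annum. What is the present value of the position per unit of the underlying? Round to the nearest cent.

PV(remaining dividends) I = 3.57·e^(−0.0241·7/12) = 3.5202
Current forward F = (S − I)·e^(rT) = (309.29 − 3.5202)·e^(0.0241·11/12) = 305.7698 × 1.022337 = 312.5998
Value (long) = (F − K)·e^(−rT) = (312.5998 − 308.91) × 0.978151 = 3.6092
Short position value = −(long value) = -S$3.61

-S$3.61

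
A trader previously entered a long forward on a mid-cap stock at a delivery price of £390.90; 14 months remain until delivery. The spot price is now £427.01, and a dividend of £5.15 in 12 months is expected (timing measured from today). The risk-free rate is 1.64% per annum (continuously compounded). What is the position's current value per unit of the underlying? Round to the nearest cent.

£38.45

PV(remaining dividends) I = 5.15·e^(−0.0164·12/12) = 5.0662
Current forward F = (S − I)·e^(rT) = (427.01 − 5.0662)·e^(0.0164·14/12) = 421.9438 × 1.019318 = 430.0949
Value (long) = (F − K)·e^(−rT) = (430.0949 − 390.90) × 0.981049 = 38.4521
Value = £38.45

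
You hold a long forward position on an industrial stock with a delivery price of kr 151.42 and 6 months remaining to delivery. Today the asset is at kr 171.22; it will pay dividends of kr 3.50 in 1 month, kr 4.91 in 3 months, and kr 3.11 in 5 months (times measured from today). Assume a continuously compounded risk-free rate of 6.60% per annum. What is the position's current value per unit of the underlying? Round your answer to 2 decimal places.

kr 13.38

PV(remaining dividends) I = 3.50·e^(−0.0660·1/12) + 4.91·e^(−0.0660·3/12) + 3.11·e^(−0.0660·5/12) = 11.3361
Current forward F = (S − I)·e^(rT) = (171.22 − 11.3361)·e^(0.0660·6/12) = 159.8839 × 1.033551 = 165.2482
Value (long) = (F − K)·e^(−rT) = (165.2482 − 151.42) × 0.967539 = 13.3793
Value = kr 13.38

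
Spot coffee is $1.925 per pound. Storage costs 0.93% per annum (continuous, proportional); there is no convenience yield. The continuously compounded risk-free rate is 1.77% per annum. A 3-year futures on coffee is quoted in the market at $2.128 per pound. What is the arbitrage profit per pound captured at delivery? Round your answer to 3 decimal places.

$0.041 per pound

Fair futures: F* = S·e^(carry·T), with carry = (r + u) = 0.0177 + 0.0093 = 0.0270
F* = 1.925 · e^(0.0270 × 3) = 1.925 · e^0.081000 = 1.925 × 1.084371 = $2.0874
Market $2.128 > fair $2.0874: forward overpriced → cash-and-carry (buy spot, short the forward).
At maturity, profit = |F_mkt − F*| = |2.128 − 2.0874| = $0.041 per pound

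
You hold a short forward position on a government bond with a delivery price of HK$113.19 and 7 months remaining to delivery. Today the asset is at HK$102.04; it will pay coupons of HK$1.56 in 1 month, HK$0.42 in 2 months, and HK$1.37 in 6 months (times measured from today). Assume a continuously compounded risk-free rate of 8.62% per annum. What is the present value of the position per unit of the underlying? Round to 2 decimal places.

PV(remaining coupons) I = 1.56·e^(−0.0862·1/12) + 0.42·e^(−0.0862·2/12) + 1.37·e^(−0.0862·6/12) = 3.2751
Current forward F = (S − I)·e^(rT) = (102.04 − 3.2751)·e^(0.0862·7/12) = 98.7649 × 1.051569 = 103.8581
Value (long) = (F − K)·e^(−rT) = (103.8581 − 113.19) × 0.950960 = -8.8743
Short position value = −(long value) = HK$8.87

HK$8.87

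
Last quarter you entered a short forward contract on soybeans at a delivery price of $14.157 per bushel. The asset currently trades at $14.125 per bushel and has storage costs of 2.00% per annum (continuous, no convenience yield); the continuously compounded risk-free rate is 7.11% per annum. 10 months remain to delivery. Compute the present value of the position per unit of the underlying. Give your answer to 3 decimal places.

Current fair forward for the remaining 10 months: F = S·e^((r + u)·T), (r + u) = 0.0711 + 0.0200 = 0.0911
F = 14.125 · e^(0.0911 × 10/12) = 14.125 × 1.078873 = 15.2391
Value of long forward = (F − K)·e^(−rT) = (15.2391 − 14.157) · e^(−0.0711·10/12)
= 1.0821 × 0.942471 = 1.020
Short position value = −(long value) = -$1.020

-$1.020 per bushel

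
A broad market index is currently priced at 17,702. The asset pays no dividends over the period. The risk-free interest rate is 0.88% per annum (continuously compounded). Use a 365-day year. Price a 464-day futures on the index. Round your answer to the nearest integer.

17,901

F = S·e^(rT) = 17702 · e^(0.0088 × 464/365)
= 17702 · e^0.011187 = 17702 × 1.011250
F = 17,901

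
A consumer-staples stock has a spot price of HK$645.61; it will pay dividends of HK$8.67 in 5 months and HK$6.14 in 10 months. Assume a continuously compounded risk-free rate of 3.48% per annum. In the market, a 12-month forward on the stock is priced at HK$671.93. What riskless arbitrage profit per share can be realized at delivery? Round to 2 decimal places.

PV(dividends) I = 8.67·e^(−0.0348·5/12) + 6.14·e^(−0.0348·10/12) = 14.5097
Fair forward F* = (S − I)·e^(rT) = (645.61 − 14.5097)·e^0.034800 = 631.1003 × 1.035413 = 653.4495
Market HK$671.93 > fair 653.4495: forward overpriced → cash-and-carry (borrow at r, buy the stock and collect the dividends, short the forward).
Profit at T = |F_mkt − F*| = |671.93 − 653.4495| = HK$18.48 per share

HK$18.48 per share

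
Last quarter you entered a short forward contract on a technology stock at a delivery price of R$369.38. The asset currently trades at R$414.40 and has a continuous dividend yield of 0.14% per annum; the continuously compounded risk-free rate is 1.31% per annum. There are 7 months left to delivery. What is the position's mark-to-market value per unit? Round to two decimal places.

Current fair forward for the remaining 7 months: F = S·e^((r − q)·T), (r − q) = 0.0131 − 0.0014 = 0.0117
F = 414.40 · e^(0.0117 × 7/12) = 414.40 × 1.006848 = 417.2378
Value of long forward = (F − K)·e^(−rT) = (417.2378 − 369.38) · e^(−0.0131·7/12)
= 47.8578 × 0.992387 = 47.49
Short position value = −(long value) = -R$47.49

-R$47.49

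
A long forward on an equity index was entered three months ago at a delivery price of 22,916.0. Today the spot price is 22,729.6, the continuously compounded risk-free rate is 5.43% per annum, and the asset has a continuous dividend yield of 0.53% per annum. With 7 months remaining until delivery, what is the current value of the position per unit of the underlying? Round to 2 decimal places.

Current fair forward for the remaining 7 months: F = S·e^((r − q)·T), (r − q) = 0.0543 − 0.0053 = 0.0490
F = 22729.6 · e^(0.0490 × 7/12) = 22729.6 × 1.02899576 = 23388.6620
Value of long forward = (F − K)·e^(−rT) = (23388.6620 − 22916.0) · e^(−0.0543·7/12)
= 472.6620 × 0.96882140 = 457.93

457.93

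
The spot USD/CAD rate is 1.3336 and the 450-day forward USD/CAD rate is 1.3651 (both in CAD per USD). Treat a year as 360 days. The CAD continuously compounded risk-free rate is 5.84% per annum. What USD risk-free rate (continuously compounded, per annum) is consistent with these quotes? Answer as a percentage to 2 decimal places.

F = S·e^((r_CAD − r_USD)T) ⇒ r_USD = r_CAD − ln(F/S)/T
ln(1.3651/1.3336) = 0.023346; /(450/360) = 0.018677
r_USD = 0.0584 − 0.018677 = 0.039723
r_USD = 3.97%

3.97%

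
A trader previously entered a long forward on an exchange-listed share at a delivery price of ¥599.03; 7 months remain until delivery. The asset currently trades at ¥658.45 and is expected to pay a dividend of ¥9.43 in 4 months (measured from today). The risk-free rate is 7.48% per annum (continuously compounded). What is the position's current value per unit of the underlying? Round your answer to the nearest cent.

PV(remaining dividends) I = 9.43·e^(−0.0748·4/12) = 9.1978
Current forward F = (S − I)·e^(rT) = (658.45 − 9.1978)·e^(0.0748·7/12) = 649.2522 × 1.044599 = 678.2082
Value (long) = (F − K)·e^(−rT) = (678.2082 − 599.03) × 0.957305 = 75.7977
Value = ¥75.80

¥75.80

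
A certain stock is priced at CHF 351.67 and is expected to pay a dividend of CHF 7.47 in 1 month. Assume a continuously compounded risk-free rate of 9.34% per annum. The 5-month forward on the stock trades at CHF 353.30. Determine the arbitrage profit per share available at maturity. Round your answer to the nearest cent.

CHF 4.62 per share

PV(dividends) I = 7.47·e^(−0.0934·1/12) = 7.4121
Fair forward F* = (S − I)·e^(rT) = (351.67 − 7.4121)·e^0.038917 = 344.2579 × 1.039684 = 357.9194
Market CHF 353.30 < fair 357.9194: forward underpriced → reverse cash-and-carry (short the stock, invest proceeds at r, pay the dividends, go long the forward).
Profit at T = |F_mkt − F*| = |353.30 − 357.9194| = CHF 4.62 per share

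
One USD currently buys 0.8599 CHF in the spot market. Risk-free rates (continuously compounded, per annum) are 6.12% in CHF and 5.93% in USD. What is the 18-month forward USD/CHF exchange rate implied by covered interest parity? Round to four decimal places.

0.8624

F = S·e^((r_CHF − r_USD)T) = 0.8599 · e^((0.0612 − 0.0593) × 18/12)
= 0.8599 · e^0.002850 = 0.8599 × 1.002854
F = 0.8624 CHF per USD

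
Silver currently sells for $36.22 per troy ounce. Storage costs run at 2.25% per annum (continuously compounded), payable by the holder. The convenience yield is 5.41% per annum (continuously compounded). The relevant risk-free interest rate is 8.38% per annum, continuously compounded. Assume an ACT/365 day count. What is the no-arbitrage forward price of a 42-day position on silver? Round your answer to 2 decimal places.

$36.44 per troy ounce

Net carry = r + u − y = 0.0838 + 0.0225 − 0.0541 = 0.0522
F = S·e^((r+u−y)T) = 36.22 · e^(0.0522 × 42/365) = 36.22 · e^0.006007
= 36.22 × 1.006025 = $36.44 per troy ounce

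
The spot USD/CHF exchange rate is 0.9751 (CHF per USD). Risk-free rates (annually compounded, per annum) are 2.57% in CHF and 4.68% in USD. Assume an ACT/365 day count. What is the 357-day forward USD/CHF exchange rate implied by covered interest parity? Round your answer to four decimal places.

By covered interest parity, F = S · (1+r_CHF)^T / (1+r_USD)^T
= 0.9751 × 1.025130 / 1.045751 = 0.9751 × 0.980281
F = 0.9559 CHF per USD

0.9559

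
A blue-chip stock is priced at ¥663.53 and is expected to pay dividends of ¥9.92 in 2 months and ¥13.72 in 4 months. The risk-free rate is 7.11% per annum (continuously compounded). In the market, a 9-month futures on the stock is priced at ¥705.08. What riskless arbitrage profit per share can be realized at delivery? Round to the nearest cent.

PV(dividends) I = 9.92·e^(−0.0711·2/12) + 13.72·e^(−0.0711·4/12) = 23.2018
Fair futures F* = (S − I)·e^(rT) = (663.53 − 23.2018)·e^0.053325 = 640.3282 × 1.054772 = 675.4003
Market ¥705.08 > fair 675.4003: forward overpriced → cash-and-carry (borrow at r, buy the stock and collect the dividends, short the forward).
Profit at T = |F_mkt − F*| = |705.08 − 675.4003| = ¥29.68 per share

¥29.68 per share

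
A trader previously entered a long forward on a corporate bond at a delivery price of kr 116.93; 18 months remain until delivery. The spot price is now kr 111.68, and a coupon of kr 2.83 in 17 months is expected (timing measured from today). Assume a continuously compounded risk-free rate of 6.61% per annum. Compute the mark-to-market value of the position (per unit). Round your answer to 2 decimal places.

PV(remaining coupons) I = 2.83·e^(−0.0661·17/12) = 2.5770
Current forward F = (S − I)·e^(rT) = (111.68 − 2.5770)·e^(0.0661·18/12) = 109.1030 × 1.104232 = 120.4750
Value (long) = (F − K)·e^(−rT) = (120.4750 − 116.93) × 0.905607 = 3.2104
Value = kr 3.21

kr 3.21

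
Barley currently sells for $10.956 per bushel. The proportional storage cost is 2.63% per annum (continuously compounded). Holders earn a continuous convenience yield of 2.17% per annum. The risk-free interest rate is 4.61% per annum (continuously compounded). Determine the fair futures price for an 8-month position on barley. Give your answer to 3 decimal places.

$11.333 per bushel

Net carry = r + u − y = 0.0461 + 0.0263 − 0.0217 = 0.0507
F = S·e^((r+u−y)T) = 10.956 · e^(0.0507 × 8/12) = 10.956 · e^0.033800
= 10.956 × 1.034378 = $11.333 per bushel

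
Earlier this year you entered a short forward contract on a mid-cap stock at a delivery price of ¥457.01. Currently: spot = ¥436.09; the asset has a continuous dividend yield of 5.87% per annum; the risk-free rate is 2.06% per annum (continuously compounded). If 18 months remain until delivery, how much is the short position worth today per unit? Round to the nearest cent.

Current fair forward for the remaining 18 months: F = S·e^((r − q)·T), (r − q) = 0.0206 − 0.0587 = -0.0381
F = 436.09 · e^(-0.0381 × 18/12) = 436.09 × 0.944452 = 411.8661
Value of long forward = (F − K)·e^(−rT) = (411.8661 − 457.01) · e^(−0.0206·18/12)
= -45.1439 × 0.969573 = -43.77
Short position value = −(long value) = ¥43.77

¥43.77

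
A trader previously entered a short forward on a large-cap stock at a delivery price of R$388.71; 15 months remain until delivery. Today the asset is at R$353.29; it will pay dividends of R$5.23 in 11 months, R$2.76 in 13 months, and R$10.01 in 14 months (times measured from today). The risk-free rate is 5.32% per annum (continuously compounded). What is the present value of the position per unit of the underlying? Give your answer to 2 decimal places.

R$27.41

PV(remaining dividends) I = 5.23·e^(−0.0532·11/12) + 2.76·e^(−0.0532·13/12) + 10.01·e^(−0.0532·14/12) = 16.9941
Current forward F = (S − I)·e^(rT) = (353.29 − 16.9941)·e^(0.0532·15/12) = 336.2959 × 1.068761 = 359.4199
Value (long) = (F − K)·e^(−rT) = (359.4199 − 388.71) × 0.935663 = -27.4057
Short position value = −(long value) = R$27.41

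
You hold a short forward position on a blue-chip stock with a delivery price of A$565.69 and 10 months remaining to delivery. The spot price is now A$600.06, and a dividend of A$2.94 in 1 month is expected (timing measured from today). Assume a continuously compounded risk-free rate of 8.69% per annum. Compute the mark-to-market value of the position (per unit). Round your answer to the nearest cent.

-A$70.97

PV(remaining dividends) I = 2.94·e^(−0.0869·1/12) = 2.9188
Current forward F = (S − I)·e^(rT) = (600.06 − 2.9188)·e^(0.0869·10/12) = 597.1412 × 1.075103 = 641.9883
Value (long) = (F − K)·e^(−rT) = (641.9883 − 565.69) × 0.930143 = 70.9683
Short position value = −(long value) = -A$70.97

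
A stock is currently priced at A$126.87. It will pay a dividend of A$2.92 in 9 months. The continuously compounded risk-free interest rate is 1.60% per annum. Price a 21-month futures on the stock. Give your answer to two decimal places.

PV(dividends) I = 2.92·e^(−0.0160·9/12)
I = 2.8852
F = (S − I)·e^(rT) = (126.87 − 2.8852) · e^(0.0160·21/12)
= 123.9848 · e^0.028000 = 123.9848 × 1.028396 = A$127.51

A$127.51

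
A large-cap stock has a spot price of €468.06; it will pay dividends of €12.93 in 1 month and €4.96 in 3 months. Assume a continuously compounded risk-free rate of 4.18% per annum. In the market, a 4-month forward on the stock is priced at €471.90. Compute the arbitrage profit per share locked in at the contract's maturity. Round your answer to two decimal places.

€15.32 per share

PV(dividends) I = 12.93·e^(−0.0418·1/12) + 4.96·e^(−0.0418·3/12) = 17.7935
Fair forward F* = (S − I)·e^(rT) = (468.06 − 17.7935)·e^0.013933 = 450.2665 × 1.014031 = 456.5842
Market €471.90 > fair 456.5842: forward overpriced → cash-and-carry (borrow at r, buy the stock and collect the dividends, short the forward).
Profit at T = |F_mkt − F*| = |471.90 − 456.5842| = €15.32 per share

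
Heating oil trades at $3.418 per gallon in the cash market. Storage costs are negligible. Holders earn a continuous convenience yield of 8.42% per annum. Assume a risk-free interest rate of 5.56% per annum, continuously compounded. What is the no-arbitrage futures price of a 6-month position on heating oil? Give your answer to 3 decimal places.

Net carry = r + u − y = 0.0556 + 0.0000 − 0.0842 = -0.0286
F = S·e^((r+u−y)T) = 3.418 · e^(-0.0286 × 6/12) = 3.418 · e^-0.014300
= 3.418 × 0.985802 = $3.369 per gallon

$3.369 per gallon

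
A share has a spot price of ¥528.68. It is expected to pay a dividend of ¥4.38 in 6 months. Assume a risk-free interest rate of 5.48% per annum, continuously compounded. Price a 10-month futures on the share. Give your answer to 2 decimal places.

PV(dividends) I = 4.38·e^(−0.0548·6/12)
I = 4.2616
F = (S − I)·e^(rT) = (528.68 − 4.2616) · e^(0.0548·10/12)
= 524.4184 · e^0.045667 = 524.4184 × 1.046726 = ¥548.92

¥548.92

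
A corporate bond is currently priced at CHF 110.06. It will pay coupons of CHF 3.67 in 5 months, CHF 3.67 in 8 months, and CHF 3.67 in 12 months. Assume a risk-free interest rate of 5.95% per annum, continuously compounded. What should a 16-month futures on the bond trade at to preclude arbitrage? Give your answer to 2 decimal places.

CHF 107.71

PV(coupons) I = 3.67·e^(−0.0595·5/12) + 3.67·e^(−0.0595·8/12) + 3.67·e^(−0.0595·12/12)
I = 3.5801 + 3.5273 + 3.4580 = 10.5654
F = (S − I)·e^(rT) = (110.06 − 10.5654) · e^(0.0595·16/12)
= 99.4946 · e^0.079333 = 99.4946 × 1.082565 = CHF 107.71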